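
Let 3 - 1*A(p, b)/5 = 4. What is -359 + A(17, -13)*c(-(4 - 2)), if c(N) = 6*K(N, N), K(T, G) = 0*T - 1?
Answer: -329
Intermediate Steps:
K(T, G) = -1 (K(T, G) = 0 - 1 = -1)
A(p, b) = -5 (A(p, b) = 15 - 5*4 = 15 - 20 = -5)
c(N) = -6 (c(N) = 6*(-1) = -6)
-359 + A(17, -13)*c(-(4 - 2)) = -359 - 5*(-6) = -359 + 30 = -329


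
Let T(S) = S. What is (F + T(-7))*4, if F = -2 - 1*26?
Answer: -140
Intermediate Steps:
F = -28 (F = -2 - 26 = -28)
(F + T(-7))*4 = (-28 - 7)*4 = -35*4 = -140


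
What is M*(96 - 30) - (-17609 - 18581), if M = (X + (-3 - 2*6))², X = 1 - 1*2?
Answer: 53086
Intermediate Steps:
X = -1 (X = 1 - 2 = -1)
M = 256 (M = (-1 + (-3 - 2*6))² = (-1 + (-3 - 12))² = (-1 - 15)² = (-16)² = 256)
M*(96 - 30) - (-17609 - 18581) = 256*(96 - 30) - (-17609 - 18581) = 256*66 - 1*(-36190) = 16896 + 36190 = 53086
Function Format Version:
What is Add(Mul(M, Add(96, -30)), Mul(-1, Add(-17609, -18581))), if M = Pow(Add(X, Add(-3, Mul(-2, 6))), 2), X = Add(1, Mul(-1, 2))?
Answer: 53086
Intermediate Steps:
X = -1 (X = Add(1, -2) = -1)
M = 256 (M = Pow(Add(-1, Add(-3, Mul(-2, 6))), 2) = Pow(Add(-1, Add(-3, -12)), 2) = Pow(Add(-1, -15), 2) = Pow(-16, 2) = 256)
Add(Mul(M, Add(96, -30)), Mul(-1, Add(-17609, -18581))) = Add(Mul(256, Add(96, -30)), Mul(-1, Add(-17609, -18581))) = Add(Mul(256, 66), Mul(-1, -36190)) = Add(16896, 36190) = 53086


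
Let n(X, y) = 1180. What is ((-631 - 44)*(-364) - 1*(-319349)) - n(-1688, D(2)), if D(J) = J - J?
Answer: 563869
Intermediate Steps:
D(J) = 0
((-631 - 44)*(-364) - 1*(-319349)) - n(-1688, D(2)) = ((-631 - 44)*(-364) - 1*(-319349)) - 1*1180 = (-675*(-364) + 319349) - 1180 = (245700 + 319349) - 1180 = 565049 - 1180 = 563869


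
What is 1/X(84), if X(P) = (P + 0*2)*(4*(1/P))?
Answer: ¼ ≈ 0.25000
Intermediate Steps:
X(P) = 4 (X(P) = (P + 0)*(4/P) = P*(4/P) = 4)
1/X(84) = 1/4 = ¼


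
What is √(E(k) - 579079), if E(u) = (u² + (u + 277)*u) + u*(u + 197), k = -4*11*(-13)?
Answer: √673601 ≈ 820.73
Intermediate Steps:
k = 572 (k = -44*(-13) = 572)
E(u) = u² + u*(197 + u) + u*(277 + u) (E(u) = (u² + (277 + u)*u) + u*(197 + u) = (u² + u*(277 + u)) + u*(197 + u) = u² + u*(197 + u) + u*(277 + u))
√(E(k) - 579079) = √(3*572*(158 + 572) - 579079) = √(3*572*730 - 579079) = √(1252680 - 579079) = √673601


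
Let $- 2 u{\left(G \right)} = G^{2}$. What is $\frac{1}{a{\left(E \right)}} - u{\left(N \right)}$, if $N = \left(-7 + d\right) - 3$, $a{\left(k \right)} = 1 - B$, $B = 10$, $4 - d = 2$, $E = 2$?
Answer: $\frac{287}{9} \approx 31.889$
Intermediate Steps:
$d = 2$ ($d = 4 - 2 = 2$)
$a{\left(k \right)} = -9$ ($a{\left(k \right)} = 1 - 10 = -9$)
$N = -8$ ($N = \left(-7 + 2\right) - 3 = -5 - 3 = -8$)
$u{\left(G \right)} = - \frac{G^{2}}{2}$
$\frac{1}{a{\left(E \right)}} - u{\left(N \right)} = \frac{1}{-9} - - \frac{\left(-8\right)^{2}}{2} = - \frac{1}{9} - \left(- \frac{1}{2}\right) 64 = - \frac{1}{9} - -32 = - \frac{1}{9} + 32 = \frac{287}{9}$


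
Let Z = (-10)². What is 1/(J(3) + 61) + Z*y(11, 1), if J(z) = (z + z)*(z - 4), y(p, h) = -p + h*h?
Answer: -54999/55 ≈ -999.98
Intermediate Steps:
y(p, h) = h² - p (y(p, h) = -p + h² = h² - p)
Z = 100
J(z) = 2*z*(-4 + z) (J(z) = (2*z)*(-4 + z) = 2*z*(-4 + z))
1/(J(3) + 61) + Z*y(11, 1) = 1/(2*3*(-4 + 3) + 61) + 100*(1² - 1*11) = 1/(2*3*(-1) + 61) + 100*(1 - 11) = 1/(-6 + 61) + 100*(-10) = 1/55 - 1000 = -54999/55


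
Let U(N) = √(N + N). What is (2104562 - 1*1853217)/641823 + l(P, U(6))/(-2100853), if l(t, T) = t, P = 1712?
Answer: 526940096309/1348375775019 ≈ 0.39080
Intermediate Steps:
U(N) = √2*√N (U(N) = √(2*N) = √2*√N)
(2104562 - 1*1853217)/641823 + l(P, U(6))/(-2100853) = (2104562 - 1*1853217)/641823 + 1712/(-2100853) = (2104562 - 1853217)*(1/641823) + 1712*(-1/2100853) = 251345*(1/641823) - 1712/2100853 = 251345/641823 - 1712/2100853 = 526940096309/1348375775019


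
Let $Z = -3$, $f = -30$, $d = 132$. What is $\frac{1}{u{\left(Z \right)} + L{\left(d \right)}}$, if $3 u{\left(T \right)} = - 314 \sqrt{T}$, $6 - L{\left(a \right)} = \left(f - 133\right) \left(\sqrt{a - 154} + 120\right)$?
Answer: $\frac{3}{58698 - 314 i \sqrt{3} + 489 i \sqrt{22}} \approx 5.1064 \cdot 10^{-5} - 1.5222 \cdot 10^{-6} i$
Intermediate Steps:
$L{\left(a \right)} = 19566 + 163 \sqrt{-154 + a}$ ($L{\left(a \right)} = 6 - \left(-30 - 133\right) \left(\sqrt{a - 154} + 120\right) = 6 - - 163 \left(\sqrt{-154 + a} + 120\right) = 6 - - 163 \left(120 + \sqrt{-154 + a}\right) = 6 - \left(-19560 - 163 \sqrt{-154 + a}\right) = 6 + \left(19560 + 163 \sqrt{-154 + a}\right) = 19566 + 163 \sqrt{-154 + a}$)
$u{\left(T \right)} = - \frac{314 \sqrt{T}}{3}$ ($u{\left(T \right)} = \frac{\left(-314\right) \sqrt{T}}{3} = - \frac{314 \sqrt{T}}{3}$)
$\frac{1}{u{\left(Z \right)} + L{\left(d \right)}} = \frac{1}{- \frac{314 \sqrt{-3}}{3} + \left(19566 + 163 \sqrt{-154 + 132}\right)} = \frac{1}{- \frac{314 i \sqrt{3}}{3} + \left(19566 + 163 \sqrt{-22}\right)} = \frac{1}{- \frac{314 i \sqrt{3}}{3} + \left(19566 + 163 i \sqrt{22}\right)} = \frac{1}{19566 + 163 i \sqrt{22} - \frac{314 i \sqrt{3}}{3}}$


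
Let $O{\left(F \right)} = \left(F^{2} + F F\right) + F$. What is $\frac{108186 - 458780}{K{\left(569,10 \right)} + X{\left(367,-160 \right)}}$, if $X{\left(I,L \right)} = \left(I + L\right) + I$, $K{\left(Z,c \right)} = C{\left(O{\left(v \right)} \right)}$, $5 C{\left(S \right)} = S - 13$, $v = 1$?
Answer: $- \frac{175297}{286} \approx -612.93$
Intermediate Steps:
$O{\left(F \right)} = F + 2 F^{2}$ ($O{\left(F \right)} = \left(F^{2} + F^{2}\right) + F = 2 F^{2} + F = F + 2 F^{2}$)
$C{\left(S \right)} = - \frac{13}{5} + \frac{S}{5}$ ($C{\left(S \right)} = \frac{S - 13}{5} = \frac{-13 + S}{5} = - \frac{13}{5} + \frac{S}{5}$)
$K{\left(Z,c \right)} = -2$ ($K{\left(Z,c \right)} = - \frac{13}{5} + \frac{1 \left(1 + 2 \cdot 1\right)}{5} = - \frac{13}{5} + \frac{1 \left(1 + 2\right)}{5} = - \frac{13}{5} + \frac{1 \cdot 3}{5} = - \frac{13}{5} + \frac{1}{5} \cdot 3 = - \frac{13}{5} + \frac{3}{5} = -2$)
$X{\left(I,L \right)} = L + 2 I$
$\frac{108186 - 458780}{K{\left(569,10 \right)} + X{\left(367,-160 \right)}} = \frac{108186 - 458780}{-2 + \left(-160 + 2 \cdot 367\right)} = - \frac{350594}{-2 + \left(-160 + 734\right)} = - \frac{350594}{-2 + 574} = - \frac{350594}{572} = \left(-350594\right) \frac{1}{572} = - \frac{175297}{286}$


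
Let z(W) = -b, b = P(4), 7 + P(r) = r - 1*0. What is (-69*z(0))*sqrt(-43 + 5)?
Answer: -207*I*sqrt(38) ≈ -1276.0*I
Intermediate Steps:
P(r) = -7 + r (P(r) = -7 + (r - 1*0) = -7 + (r + 0) = -7 + r)
b = -3 (b = -7 + 4 = -3)
z(W) = 3 (z(W) = -1*(-3) = 3)
(-69*z(0))*sqrt(-43 + 5) = (-69*3)*sqrt(-43 + 5) = -207*I*sqrt(38)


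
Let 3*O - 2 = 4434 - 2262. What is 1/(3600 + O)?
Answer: 3/12974 ≈ 0.00023123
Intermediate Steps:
O = 2174/3 (O = ⅔ + (4434 - 2262)/3 = ⅔ + (⅓)*2172 = ⅔ + 724 = 2174/3 ≈ 724.67)
1/(3600 + O) = 1/(3600 + 2174/3) = 1/(12974/3) = 3/12974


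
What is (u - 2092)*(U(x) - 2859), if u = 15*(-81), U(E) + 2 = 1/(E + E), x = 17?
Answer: 321681811/34 ≈ 9.4612e+6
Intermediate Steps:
U(E) = -2 + 1/(2*E) (U(E) = -2 + 1/(E + E) = -2 + 1/(2*E))
u = -1215
(u - 2092)*(U(x) - 2859) = (-1215 - 2092)*((-2 + (½)/17) - 2859) = -3307*((-2 + (½)*(1/17)) - 2859) = -3307*((-2 + 1/34) - 2859) = -3307*(-67/34 - 2859) = -3307*(-97273/34) = 321681811/34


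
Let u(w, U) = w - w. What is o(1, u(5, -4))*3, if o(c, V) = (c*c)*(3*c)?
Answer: 9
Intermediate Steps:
u(w, U) = 0
o(c, V) = 3*c³ (o(c, V) = c²*(3*c) = 3*c³)
o(1, u(5, -4))*3 = (3*1³)*3 = (3*1)*3 = 3*3 = 9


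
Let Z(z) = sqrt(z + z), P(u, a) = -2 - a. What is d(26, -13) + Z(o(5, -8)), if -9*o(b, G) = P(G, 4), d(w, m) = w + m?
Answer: 13 + 2*sqrt(3)/3 ≈ 14.155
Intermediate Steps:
d(w, m) = m + w
o(b, G) = 2/3 (o(b, G) = -(-2 - 1*4)/9 = -(-2 - 4)/9 = -1/9*(-6) = 2/3)
Z(z) = sqrt(2)*sqrt(z) (Z(z) = sqrt(2*z) = sqrt(2)*sqrt(z))
d(26, -13) + Z(o(5, -8)) = (-13 + 26) + sqrt(2)*sqrt(2/3) = 13 + sqrt(2)*(sqrt(6)/3) = 13 + 2*sqrt(3)/3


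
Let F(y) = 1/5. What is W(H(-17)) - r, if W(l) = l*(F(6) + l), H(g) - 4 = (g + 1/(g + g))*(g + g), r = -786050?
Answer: 5630278/5 ≈ 1.1261e+6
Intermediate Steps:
F(y) = ⅕
H(g) = 4 + 2*g*(g + 1/(2*g)) (H(g) = 4 + (g + 1/(g + g))*(g + g) = 4 + (g + 1/(2*g))*(2*g) = 4 + 2*g*(g + 1/(2*g)))
W(l) = l*(⅕ + l)
W(H(-17)) - r = (5 + 2*(-17)²)*(⅕ + (5 + 2*(-17)²)) - 1*(-786050) = (5 + 2*289)*(⅕ + (5 + 2*289)) + 786050 = (5 + 578)*(⅕ + (5 + 578)) + 786050 = 583*(⅕ + 583) + 786050 = 583*(2916/5) + 786050 = 1700028/5 + 786050 = 5630278/5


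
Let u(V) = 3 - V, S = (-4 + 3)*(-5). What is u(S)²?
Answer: 4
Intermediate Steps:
S = 5 (S = -1*(-5) = 5)
u(S)² = (3 - 1*5)² = (3 - 5)² = (-2)² = 4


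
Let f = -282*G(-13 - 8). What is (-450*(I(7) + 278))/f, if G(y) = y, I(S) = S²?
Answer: -8175/329 ≈ -24.848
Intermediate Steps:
f = 5922 (f = -282*(-13 - 8) = -282*(-21) = 5922)
(-450*(I(7) + 278))/f = -450*(7² + 278)/5922 = -450*(49 + 278)*(1/5922) = -450*327*(1/5922) = -147150*1/5922 = -8175/329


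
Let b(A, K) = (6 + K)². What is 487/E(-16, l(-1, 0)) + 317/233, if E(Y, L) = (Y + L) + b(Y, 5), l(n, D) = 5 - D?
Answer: 148341/25630 ≈ 5.7878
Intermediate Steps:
E(Y, L) = 121 + L + Y (E(Y, L) = (Y + L) + (6 + 5)² = (L + Y) + 11² = (L + Y) + 121 = 121 + L + Y)
487/E(-16, l(-1, 0)) + 317/233 = 487/(121 + (5 - 1*0) - 16) + 317/233 = 487/(121 + (5 + 0) - 16) + 317*(1/233) = 487/(121 + 5 - 16) + 317/233 = 487/110 + 317/233 = 148341/25630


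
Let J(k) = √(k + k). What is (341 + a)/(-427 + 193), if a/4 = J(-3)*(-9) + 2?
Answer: -349/234 + 2*I*√6/13 ≈ -1.4915 + 0.37684*I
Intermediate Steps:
J(k) = √2*√k (J(k) = √(2*k) = √2*√k)
a = 8 - 36*I*√6 (a = 4*((√2*√(-3))*(-9) + 2) = 4*((√2*(I*√3))*(-9) + 2) = 4*((I*√6)*(-9) + 2) = 4*(-9*I*√6 + 2) = 4*(2 - 9*I*√6) = 8 - 36*I*√6 ≈ 8.0 - 88.182*I)
(341 + a)/(-427 + 193) = (341 + (8 - 36*I*√6))/(-427 + 193) = (349 - 36*I*√6)/(-234) = (349 - 36*I*√6)*(-1/234) = -349/234 + 2*I*√6/13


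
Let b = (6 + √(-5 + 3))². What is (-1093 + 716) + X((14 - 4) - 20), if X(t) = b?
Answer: -343 + 12*I*√2 ≈ -343.0 + 16.971*I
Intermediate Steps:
b = (6 + I*√2)² (b = (6 + √(-2))² = (6 + I*√2)² ≈ 34.0 + 16.971*I)
X(t) = (6 + I*√2)²
(-1093 + 716) + X((14 - 4) - 20) = (-1093 + 716) + (6 + I*√2)² = -377 + (6 + I*√2)²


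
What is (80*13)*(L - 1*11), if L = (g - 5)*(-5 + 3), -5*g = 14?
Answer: 4784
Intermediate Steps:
g = -14/5 (g = -1/5*14 = -14/5 ≈ -2.8000)
L = 78/5 (L = (-14/5 - 5)*(-5 + 3) = -39/5*(-2) = 78/5 ≈ 15.600)
(80*13)*(L - 1*11) = (80*13)*(78/5 - 1*11) = 1040*(78/5 - 11) = 1040*(23/5) = 4784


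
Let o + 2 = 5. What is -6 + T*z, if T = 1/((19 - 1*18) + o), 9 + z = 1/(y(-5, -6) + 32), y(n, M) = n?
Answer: -445/54 ≈ -8.2407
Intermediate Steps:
o = 3 (o = -2 + 5 = 3)
z = -242/27 (z = -9 + 1/(-5 + 32) = -9 + 1/27 = -242/27 ≈ -8.9630)
T = 1/4 (T = 1/((19 - 1*18) + 3) = 1/((19 - 18) + 3) = 1/(1 + 3) = 1/4 ≈ 0.25000)
-6 + T*z = -6 + (1/4)*(-242/27) = -6 - 121/54 = -445/54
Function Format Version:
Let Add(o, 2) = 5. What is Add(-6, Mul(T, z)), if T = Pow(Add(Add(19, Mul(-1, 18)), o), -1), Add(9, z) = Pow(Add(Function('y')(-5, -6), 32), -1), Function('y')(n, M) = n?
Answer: Rational(-445, 54) ≈ -8.2407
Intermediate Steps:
o = 3 (o = Add(-2, 5) = 3)
z = Rational(-242, 27) (z = Add(-9, Pow(Add(-5, 32), -1)) = Add(-9, Pow(27, -1)) = Add(-9, Rational(1, 27)) = Rational(-242, 27) ≈ -8.9630)
T = Rational(1, 4) (T = Pow(Add(Add(19, Mul(-1, 18)), 3), -1) = Pow(Add(Add(19, -18), 3), -1) = Pow(Add(1, 3), -1) = Pow(4, -1) = Rational(1, 4) ≈ 0.25000)
Add(-6, Mul(T, z)) = Add(-6, Mul(Rational(1, 4), Rational(-242, 27))) = Add(-6, Rational(-121, 54)) = Rational(-445, 54)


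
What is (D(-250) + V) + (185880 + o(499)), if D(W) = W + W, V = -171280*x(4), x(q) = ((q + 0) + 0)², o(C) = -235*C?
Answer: -2672365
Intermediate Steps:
x(q) = q² (x(q) = (q + 0)² = q²)
V = -2740480 (V = -171280*4² = -171280*16 = -2740480)
D(W) = 2*W
(D(-250) + V) + (185880 + o(499)) = (2*(-250) - 2740480) + (185880 - 235*499) = (-500 - 2740480) + (185880 - 117265) = -2740980 + 68615 = -2672365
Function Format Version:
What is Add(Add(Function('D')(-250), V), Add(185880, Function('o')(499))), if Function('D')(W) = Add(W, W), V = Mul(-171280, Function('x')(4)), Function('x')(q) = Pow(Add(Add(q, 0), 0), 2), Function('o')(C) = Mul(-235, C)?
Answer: -2672365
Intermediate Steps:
Function('x')(q) = Pow(q, 2) (Function('x')(q) = Pow(Add(q, 0), 2) = Pow(q, 2))
V = -2740480 (V = Mul(-171280, Pow(4, 2)) = Mul(-171280, 16) = -2740480)
Function('D')(W) = Mul(2, W)
Add(Add(Function('D')(-250), V), Add(185880, Function('o')(499))) = Add(Add(Mul(2, -250), -2740480), Add(185880, Mul(-235, 499))) = Add(Add(-500, -2740480), Add(185880, -117265)) = Add(-2740980, 68615) = -2672365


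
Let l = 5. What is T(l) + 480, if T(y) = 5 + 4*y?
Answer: 505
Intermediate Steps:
T(l) + 480 = (5 + 4*5) + 480 = (5 + 20) + 480 = 25 + 480 = 505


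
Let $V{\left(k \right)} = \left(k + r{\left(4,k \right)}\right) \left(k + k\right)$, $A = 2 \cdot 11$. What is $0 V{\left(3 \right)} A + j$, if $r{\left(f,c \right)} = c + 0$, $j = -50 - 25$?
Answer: $-75$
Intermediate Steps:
$j = -75$ ($j = -50 - 25 = -75$)
$r{\left(f,c \right)} = c$
$A = 22$
$V{\left(k \right)} = 4 k^{2}$ ($V{\left(k \right)} = \left(k + k\right) \left(k + k\right) = 2 k 2 k = 4 k^{2}$)
$0 V{\left(3 \right)} A + j = 0 \cdot 4 \cdot 3^{2} \cdot 22 - 75 = 0 \cdot 4 \cdot 9 \cdot 22 - 75 = 0 \cdot 36 \cdot 22 - 75 = 0 \cdot 22 - 75 = 0 - 75 = -75$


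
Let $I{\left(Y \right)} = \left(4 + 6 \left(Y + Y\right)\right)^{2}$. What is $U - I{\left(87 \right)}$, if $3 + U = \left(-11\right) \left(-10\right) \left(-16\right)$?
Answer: $-1100067$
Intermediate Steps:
$U = -1763$ ($U = -3 + \left(-11\right) \left(-10\right) \left(-16\right) = -3 + 110 \left(-16\right) = -3 - 1760 = -1763$)
$I{\left(Y \right)} = \left(4 + 12 Y\right)^{2}$ ($I{\left(Y \right)} = \left(4 + 6 \cdot 2 Y\right)^{2} = \left(4 + 12 Y\right)^{2}$)
$U - I{\left(87 \right)} = -1763 - 16 \left(1 + 3 \cdot 87\right)^{2} = -1763 - 16 \left(1 + 261\right)^{2} = -1763 - 16 \cdot 262^{2} = -1763 - 16 \cdot 68644 = -1763 - 1098304 = -1100067$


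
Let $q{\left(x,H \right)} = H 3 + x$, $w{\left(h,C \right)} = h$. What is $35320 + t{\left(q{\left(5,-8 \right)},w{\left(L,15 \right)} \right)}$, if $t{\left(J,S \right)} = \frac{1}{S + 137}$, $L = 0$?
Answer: $\frac{4838841}{137} \approx 35320.0$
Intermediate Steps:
$q{\left(x,H \right)} = x + 3 H$ ($q{\left(x,H \right)} = 3 H + x = x + 3 H$)
$t{\left(J,S \right)} = \frac{1}{137 + S}$
$35320 + t{\left(q{\left(5,-8 \right)},w{\left(L,15 \right)} \right)} = 35320 + \frac{1}{137 + 0} = 35320 + \frac{1}{137} = \frac{4838841}{137}$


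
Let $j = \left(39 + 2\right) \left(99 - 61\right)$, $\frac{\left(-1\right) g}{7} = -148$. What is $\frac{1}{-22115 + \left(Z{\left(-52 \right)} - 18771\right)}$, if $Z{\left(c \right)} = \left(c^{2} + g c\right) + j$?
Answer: $- \frac{1}{90496} \approx -1.105 \cdot 10^{-5}$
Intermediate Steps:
$g = 1036$ ($g = \left(-7\right) \left(-148\right) = 1036$)
$j = 1558$ ($j = 41 \cdot 38 = 1558$)
$Z{\left(c \right)} = 1558 + c^{2} + 1036 c$ ($Z{\left(c \right)} = \left(c^{2} + 1036 c\right) + 1558 = 1558 + c^{2} + 1036 c$)
$\frac{1}{-22115 + \left(Z{\left(-52 \right)} - 18771\right)} = \frac{1}{-22115 + \left(\left(1558 + \left(-52\right)^{2} + 1036 \left(-52\right)\right) - 18771\right)} = \frac{1}{-22115 + \left(\left(1558 + 2704 - 53872\right) - 18771\right)} = \frac{1}{-22115 - 68381} = \frac{1}{-90496} = - \frac{1}{90496}$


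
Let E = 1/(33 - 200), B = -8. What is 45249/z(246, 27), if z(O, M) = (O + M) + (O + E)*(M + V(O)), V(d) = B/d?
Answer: 929459709/141873370 ≈ 6.5513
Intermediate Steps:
V(d) = -8/d
E = -1/167 (E = 1/(-167) = -1/167 ≈ -0.0059880)
z(O, M) = M + O + (-1/167 + O)*(M - 8/O) (z(O, M) = (O + M) + (O - 1/167)*(M - 8/O) = (M + O) + (-1/167 + O)*(M - 8/O) = M + O + (-1/167 + O)*(M - 8/O))
45249/z(246, 27) = 45249/(-8 + 246 + (8/167)/246 + (166/167)*27 + 27*246) = 45249/(-8 + 246 + (8/167)*(1/246) + 4482/167 + 6642) = 45249/(-8 + 246 + 4/20541 + 4482/167 + 6642) = 45249/(141873370/20541) = 45249*(20541/141873370) = 929459709/141873370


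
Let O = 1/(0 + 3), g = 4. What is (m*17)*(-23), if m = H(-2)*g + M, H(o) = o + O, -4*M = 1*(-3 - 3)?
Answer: 12121/6 ≈ 2020.2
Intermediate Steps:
O = ⅓ (O = 1/3 = ⅓ ≈ 0.33333)
M = 3/2 (M = -(-3 - 3)/4 = -(-6)/4 = -¼*(-6) = 3/2 ≈ 1.5000)
H(o) = ⅓ + o (H(o) = o + ⅓ = ⅓ + o)
m = -31/6 (m = (⅓ - 2)*4 + 3/2 = -5/3*4 + 3/2 = -20/3 + 3/2 = -31/6 ≈ -5.1667)
(m*17)*(-23) = -31/6*17*(-23) = -527/6*(-23) = 12121/6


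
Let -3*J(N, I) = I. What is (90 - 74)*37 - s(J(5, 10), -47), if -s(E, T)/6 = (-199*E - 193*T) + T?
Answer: 58716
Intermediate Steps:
J(N, I) = -I/3
s(E, T) = 1152*T + 1194*E (s(E, T) = -6*((-199*E - 193*T) + T) = -6*(-199*E - 192*T) = 1152*T + 1194*E)
(90 - 74)*37 - s(J(5, 10), -47) = (90 - 74)*37 - (1152*(-47) + 1194*(-⅓*10)) = 16*37 - (-54144 + 1194*(-10/3)) = 592 - (-54144 - 3980) = 592 - 1*(-58124) = 592 + 58124 = 58716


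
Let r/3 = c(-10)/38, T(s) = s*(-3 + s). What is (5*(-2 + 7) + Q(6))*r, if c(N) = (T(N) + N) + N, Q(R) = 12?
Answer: 6105/19 ≈ 321.32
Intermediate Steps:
c(N) = 2*N + N*(-3 + N) (c(N) = (N*(-3 + N) + N) + N = (N + N*(-3 + N)) + N = 2*N + N*(-3 + N))
r = 165/19 (r = 3*(-10*(-1 - 10)/38) = 3*(-10*(-11)*(1/38)) = 3*(110*(1/38)) = 3*(55/19) = 165/19 ≈ 8.6842)
(5*(-2 + 7) + Q(6))*r = (5*(-2 + 7) + 12)*(165/19) = (5*5 + 12)*(165/19) = (25 + 12)*(165/19) = 37*(165/19) = 6105/19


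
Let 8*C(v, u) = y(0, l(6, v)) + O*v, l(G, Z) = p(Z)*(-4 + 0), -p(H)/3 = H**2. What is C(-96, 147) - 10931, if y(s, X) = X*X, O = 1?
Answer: 1528812865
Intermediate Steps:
p(H) = -3*H**2
l(G, Z) = 12*Z**2 (l(G, Z) = (-3*Z**2)*(-4 + 0) = -3*Z**2*(-4) = 12*Z**2)
y(s, X) = X**2
C(v, u) = 18*v**4 + v/8 (C(v, u) = ((12*v**2)**2 + 1*v)/8 = (144*v**4 + v)/8 = (v + 144*v**4)/8 = 18*v**4 + v/8)
C(-96, 147) - 10931 = (18*(-96)**4 + (1/8)*(-96)) - 10931 = (18*84934656 - 12) - 10931 = (1528823808 - 12) - 10931 = 1528823796 - 10931 = 1528812865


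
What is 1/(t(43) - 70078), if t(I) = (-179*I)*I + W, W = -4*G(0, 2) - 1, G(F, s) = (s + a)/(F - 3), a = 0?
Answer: -3/1203142 ≈ -2.4935e-6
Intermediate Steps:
G(F, s) = s/(-3 + F) (G(F, s) = (s + 0)/(F - 3) = s/(-3 + F))
W = 5/3 (W = -8/(-3 + 0) - 1 = -8/(-3) - 1 = -8*(-1)/3 - 1 = -4*(-⅔) - 1 = 8/3 - 1 = 5/3 ≈ 1.6667)
t(I) = 5/3 - 179*I² (t(I) = (-179*I)*I + 5/3 = -179*I² + 5/3 = 5/3 - 179*I²)
1/(t(43) - 70078) = 1/((5/3 - 179*43²) - 70078) = 1/((5/3 - 179*1849) - 70078) = 1/((5/3 - 330971) - 70078) = 1/(-992908/3 - 70078) = 1/(-1203142/3) = -3/1203142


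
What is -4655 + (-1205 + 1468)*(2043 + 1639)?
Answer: 963711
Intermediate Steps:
-4655 + (-1205 + 1468)*(2043 + 1639) = -4655 + 263*3682 = -4655 + 968366 = 963711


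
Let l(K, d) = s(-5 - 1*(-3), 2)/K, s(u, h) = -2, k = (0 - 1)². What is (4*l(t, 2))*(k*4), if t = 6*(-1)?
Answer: 16/3 ≈ 5.3333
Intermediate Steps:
k = 1 (k = (-1)² = 1)
t = -6
l(K, d) = -2/K
(4*l(t, 2))*(k*4) = (4*(-2/(-6)))*(1*4) = (4*(-2*(-⅙)))*4 = (4*(⅓))*4 = (4/3)*4 = 16/3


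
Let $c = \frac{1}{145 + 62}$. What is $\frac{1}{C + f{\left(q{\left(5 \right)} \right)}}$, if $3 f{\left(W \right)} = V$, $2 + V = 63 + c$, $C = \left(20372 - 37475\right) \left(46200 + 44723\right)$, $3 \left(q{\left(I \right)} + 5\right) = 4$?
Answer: $- \frac{621}{965689806221} \approx -6.4306 \cdot 10^{-10}$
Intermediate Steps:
$q{\left(I \right)} = - \frac{11}{3}$ ($q{\left(I \right)} = -5 + \frac{1}{3} \cdot 4 = -5 + \frac{4}{3} = - \frac{11}{3}$)
$c = \frac{1}{207} \approx 0.0048309$
$C = -1555056069$ ($C = \left(-17103\right) 90923 = -1555056069$)
$V = \frac{12628}{207}$ ($V = -2 + \left(63 + \frac{1}{207}\right) = -2 + \frac{13042}{207} = \frac{12628}{207} \approx 61.005$)
$f{\left(W \right)} = \frac{12628}{621}$ ($f{\left(W \right)} = \frac{1}{3} \cdot \frac{12628}{207} = \frac{12628}{621}$)
$\frac{1}{C + f{\left(q{\left(5 \right)} \right)}} = \frac{1}{-1555056069 + \frac{12628}{621}} = \frac{1}{- \frac{965689806221}{621}} = - \frac{621}{965689806221}$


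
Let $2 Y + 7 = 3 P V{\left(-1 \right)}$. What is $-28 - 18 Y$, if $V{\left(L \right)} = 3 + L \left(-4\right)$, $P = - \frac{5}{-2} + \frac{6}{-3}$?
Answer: $- \frac{119}{2} \approx -59.5$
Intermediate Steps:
$P = \frac{1}{2}$ ($P = \left(-5\right) \left(- \frac{1}{2}\right) + 6 \left(- \frac{1}{3}\right) = \frac{5}{2} - 2 = \frac{1}{2} \approx 0.5$)
$V{\left(L \right)} = 3 - 4 L$
$Y = \frac{7}{4}$ ($Y = - \frac{7}{2} + \frac{3 \cdot \frac{1}{2} \left(3 - -4\right)}{2} = - \frac{7}{2} + \frac{\frac{3}{2} \left(3 + 4\right)}{2} = - \frac{7}{2} + \frac{\frac{3}{2} \cdot 7}{2} = - \frac{7}{2} + \frac{1}{2} \cdot \frac{21}{2} = - \frac{7}{2} + \frac{21}{4} = \frac{7}{4} \approx 1.75$)
$-28 - 18 Y = -28 - \frac{63}{2} = - \frac{119}{2}$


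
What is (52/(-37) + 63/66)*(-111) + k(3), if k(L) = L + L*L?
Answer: 1365/22 ≈ 62.045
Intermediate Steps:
k(L) = L + L²
(52/(-37) + 63/66)*(-111) + k(3) = (52/(-37) + 63/66)*(-111) + 3*(1 + 3) = (52*(-1/37) + 63*(1/66))*(-111) + 3*4 = (-52/37 + 21/22)*(-111) + 12 = -367/814*(-111) + 12 = 1101/22 + 12 = 1365/22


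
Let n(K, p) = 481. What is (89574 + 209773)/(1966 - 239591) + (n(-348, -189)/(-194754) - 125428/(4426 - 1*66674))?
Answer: 135531063950861/180046190092125 ≈ 0.75276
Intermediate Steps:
(89574 + 209773)/(1966 - 239591) + (n(-348, -189)/(-194754) - 125428/(4426 - 1*66674)) = (89574 + 209773)/(1966 - 239591) + (481/(-194754) - 125428/(4426 - 1*66674)) = 299347/(-237625) + (481*(-1/194754) - 125428/(4426 - 66674)) = 299347*(-1/237625) + (-481/194754 - 125428/(-62248)) = -299347/237625 + (-481/194754 - 125428*(-1/62248)) = -299347/237625 + (-481/194754 + 31357/15562) = -299347/237625 + 1524853964/757690437 = 135531063950861/180046190092125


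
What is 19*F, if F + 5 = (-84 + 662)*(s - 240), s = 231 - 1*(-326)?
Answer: 3481199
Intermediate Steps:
s = 557 (s = 231 + 326 = 557)
F = 183221 (F = -5 + (-84 + 662)*(557 - 240) = -5 + 578*317 = -5 + 183226 = 183221)
19*F = 19*183221 = 3481199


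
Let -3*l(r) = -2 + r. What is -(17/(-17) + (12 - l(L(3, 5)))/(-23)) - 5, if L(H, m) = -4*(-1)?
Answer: -238/69 ≈ -3.4493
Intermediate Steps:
L(H, m) = 4
l(r) = ⅔ - r/3 (l(r) = -(-2 + r)/3 = ⅔ - r/3)
-(17/(-17) + (12 - l(L(3, 5)))/(-23)) - 5 = -(17/(-17) + (12 - (⅔ - ⅓*4))/(-23)) - 5 = -(17*(-1/17) + (12 - (⅔ - 4/3))*(-1/23)) - 5 = -(-1 + (12 - 1*(-⅔))*(-1/23)) - 5 = -(-1 + (12 + ⅔)*(-1/23)) - 5 = -(-1 + (38/3)*(-1/23)) - 5 = -(-1 - 38/69) - 5 = -1*(-107/69) - 5 = 107/69 - 5 = -238/69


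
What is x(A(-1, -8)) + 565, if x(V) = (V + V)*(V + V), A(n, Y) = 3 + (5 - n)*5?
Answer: 4921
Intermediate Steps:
A(n, Y) = 28 - 5*n (A(n, Y) = 3 + (25 - 5*n) = 28 - 5*n)
x(V) = 4*V² (x(V) = (2*V)*(2*V) = 4*V²)
x(A(-1, -8)) + 565 = 4*(28 - 5*(-1))² + 565 = 4*(28 + 5)² + 565 = 4*33² + 565 = 4*1089 + 565 = 4356 + 565 = 4921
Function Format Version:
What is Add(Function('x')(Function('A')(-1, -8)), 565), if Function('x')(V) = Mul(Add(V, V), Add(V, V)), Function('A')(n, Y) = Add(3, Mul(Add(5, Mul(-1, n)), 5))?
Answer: 4921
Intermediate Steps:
Function('A')(n, Y) = Add(28, Mul(-5, n)) (Function('A')(n, Y) = Add(3, Add(25, Mul(-5, n))) = Add(28, Mul(-5, n)))
Function('x')(V) = Mul(4, Pow(V, 2)) (Function('x')(V) = Mul(Mul(2, V), Mul(2, V)) = Mul(4, Pow(V, 2)))
Add(Function('x')(Function('A')(-1, -8)), 565) = Add(Mul(4, Pow(Add(28, Mul(-5, -1)), 2)), 565) = Add(Mul(4, Pow(Add(28, 5), 2)), 565) = Add(Mul(4, Pow(33, 2)), 565) = Add(Mul(4, 1089), 565) = Add(4356, 565) = 4921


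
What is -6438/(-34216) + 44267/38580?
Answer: 110188607/82503330 ≈ 1.3356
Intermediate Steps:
-6438/(-34216) + 44267/38580 = -6438*(-1/34216) + 44267*(1/38580) = 3219/17108 + 44267/38580 = 110188607/82503330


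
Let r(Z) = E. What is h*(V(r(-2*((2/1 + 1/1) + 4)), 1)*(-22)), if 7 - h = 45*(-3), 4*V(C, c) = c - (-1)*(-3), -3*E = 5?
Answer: 1562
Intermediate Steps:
E = -5/3 (E = -⅓*5 = -5/3 ≈ -1.6667)
r(Z) = -5/3
V(C, c) = -¾ + c/4 (V(C, c) = (c - (-1)*(-3))/4 = (c - 1*3)/4 = (c - 3)/4 = (-3 + c)/4 = -¾ + c/4)
h = 142 (h = 7 - 45*(-3) = 7 - 1*(-135) = 7 + 135 = 142)
h*(V(r(-2*((2/1 + 1/1) + 4)), 1)*(-22)) = 142*((-¾ + (¼)*1)*(-22)) = 142*((-¾ + ¼)*(-22)) = 142*(-½*(-22)) = 142*11 = 1562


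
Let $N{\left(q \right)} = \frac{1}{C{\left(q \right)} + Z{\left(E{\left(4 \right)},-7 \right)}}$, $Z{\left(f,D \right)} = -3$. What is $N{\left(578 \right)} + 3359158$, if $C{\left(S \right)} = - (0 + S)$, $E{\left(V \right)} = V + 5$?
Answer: $\frac{1951670797}{581} \approx 3.3592 \cdot 10^{6}$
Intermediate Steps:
$E{\left(V \right)} = 5 + V$
$C{\left(S \right)} = - S$
$N{\left(q \right)} = \frac{1}{-3 - q}$ ($N{\left(q \right)} = \frac{1}{- q - 3} = \frac{1}{-3 - q}$)
$N{\left(578 \right)} + 3359158 = - \frac{1}{3 + 578} + 3359158 = - \frac{1}{581} + 3359158 = \frac{1951670797}{581}$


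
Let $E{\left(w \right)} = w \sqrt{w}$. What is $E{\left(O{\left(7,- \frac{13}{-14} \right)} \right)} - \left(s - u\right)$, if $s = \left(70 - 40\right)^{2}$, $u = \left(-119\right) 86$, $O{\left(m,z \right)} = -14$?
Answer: $-11134 - 14 i \sqrt{14} \approx -11134.0 - 52.383 i$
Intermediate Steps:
$u = -10234$
$E{\left(w \right)} = w^{\frac{3}{2}}$
$s = 900$ ($s = 30^{2} = 900$)
$E{\left(O{\left(7,- \frac{13}{-14} \right)} \right)} - \left(s - u\right) = \left(-14\right)^{\frac{3}{2}} - \left(900 - -10234\right) = - 14 i \sqrt{14} - \left(900 + 10234\right) = - 14 i \sqrt{14} - 11134 = -11134 - 14 i \sqrt{14}$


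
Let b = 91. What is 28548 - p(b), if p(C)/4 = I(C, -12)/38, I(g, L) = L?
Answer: 542436/19 ≈ 28549.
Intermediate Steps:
p(C) = -24/19 (p(C) = 4*(-12/38) = 4*(-12*1/38) = 4*(-6/19) = -24/19)
28548 - p(b) = 28548 - 1*(-24/19) = 28548 + 24/19 = 542436/19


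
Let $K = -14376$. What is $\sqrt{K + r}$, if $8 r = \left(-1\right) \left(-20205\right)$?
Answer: $\frac{i \sqrt{189606}}{4} \approx 108.86 i$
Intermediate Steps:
$r = \frac{20205}{8}$ ($r = \frac{\left(-1\right) \left(-20205\right)}{8} = \frac{1}{8} \cdot 20205 = \frac{20205}{8} \approx 2525.6$)
$\sqrt{K + r} = \sqrt{-14376 + \frac{20205}{8}} = \sqrt{- \frac{94803}{8}} = \frac{i \sqrt{189606}}{4}$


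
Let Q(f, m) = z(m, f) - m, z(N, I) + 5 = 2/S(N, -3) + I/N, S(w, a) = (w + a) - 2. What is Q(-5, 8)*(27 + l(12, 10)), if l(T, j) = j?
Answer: -11507/24 ≈ -479.46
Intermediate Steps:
S(w, a) = -2 + a + w (S(w, a) = (a + w) - 2 = -2 + a + w)
z(N, I) = -5 + 2/(-5 + N) + I/N (z(N, I) = -5 + (2/(-2 - 3 + N) + I/N) = -5 + (2/(-5 + N) + I/N) = -5 + 2/(-5 + N) + I/N)
Q(f, m) = -5 - m + 2/(-5 + m) + f/m (Q(f, m) = (-5 + 2/(-5 + m) + f/m) - m = -5 - m + 2/(-5 + m) + f/m)
Q(-5, 8)*(27 + l(12, 10)) = ((-1*8³ - 5*(-5) + 27*8 - 5*8)/(8*(-5 + 8)))*(27 + 10) = ((⅛)*(-1*512 + 25 + 216 - 40)/3)*37 = ((⅛)*(⅓)*(-512 + 25 + 216 - 40))*37 = ((⅛)*(⅓)*(-311))*37 = -311/24*37 = -11507/24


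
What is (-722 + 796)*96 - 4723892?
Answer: -4716788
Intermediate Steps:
(-722 + 796)*96 - 4723892 = 74*96 - 4723892 = 7104 - 4723892 = -4716788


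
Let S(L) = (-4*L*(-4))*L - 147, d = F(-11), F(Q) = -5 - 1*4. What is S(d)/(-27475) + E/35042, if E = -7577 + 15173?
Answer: 12031203/68769925 ≈ 0.17495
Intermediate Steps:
F(Q) = -9 (F(Q) = -5 - 4 = -9)
d = -9
E = 7596
S(L) = -147 + 16*L**2 (S(L) = (16*L)*L - 147 = 16*L**2 - 147 = -147 + 16*L**2)
S(d)/(-27475) + E/35042 = (-147 + 16*(-9)**2)/(-27475) + 7596/35042 = (-147 + 16*81)*(-1/27475) + 7596*(1/35042) = (-147 + 1296)*(-1/27475) + 3798/17521 = 1149*(-1/27475) + 3798/17521 = -1149/27475 + 3798/17521 = 12031203/68769925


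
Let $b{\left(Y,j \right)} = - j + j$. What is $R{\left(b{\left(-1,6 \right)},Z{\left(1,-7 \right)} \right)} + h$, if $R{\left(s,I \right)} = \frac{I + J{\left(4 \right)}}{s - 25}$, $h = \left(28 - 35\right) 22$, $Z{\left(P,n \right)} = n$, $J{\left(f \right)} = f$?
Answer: $- \frac{3847}{25} \approx -153.88$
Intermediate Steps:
$h = -154$ ($h = \left(-7\right) 22 = -154$)
$b{\left(Y,j \right)} = 0$
$R{\left(s,I \right)} = \frac{4 + I}{-25 + s}$ ($R{\left(s,I \right)} = \frac{I + 4}{s - 25} = \frac{4 + I}{-25 + s}$)
$R{\left(b{\left(-1,6 \right)},Z{\left(1,-7 \right)} \right)} + h = \frac{4 - 7}{-25 + 0} - 154 = \frac{1}{-25} \left(-3\right) - 154 = \left(- \frac{1}{25}\right) \left(-3\right) - 154 = \frac{3}{25} - 154 = - \frac{3847}{25}$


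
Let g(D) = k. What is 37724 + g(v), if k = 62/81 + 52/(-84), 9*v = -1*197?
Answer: 21389591/567 ≈ 37724.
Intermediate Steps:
v = -197/9 (v = (-1*197)/9 = (1/9)*(-197) = -197/9 ≈ -21.889)
k = 83/567 (k = 62*(1/81) + 52*(-1/84) = 62/81 - 13/21 = 83/567 ≈ 0.14638)
g(D) = 83/567
37724 + g(v) = 37724 + 83/567 = 21389591/567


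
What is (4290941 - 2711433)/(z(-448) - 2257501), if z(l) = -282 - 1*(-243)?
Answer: -394877/564385 ≈ -0.69966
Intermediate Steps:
z(l) = -39 (z(l) = -282 + 243 = -39)
(4290941 - 2711433)/(z(-448) - 2257501) = (4290941 - 2711433)/(-39 - 2257501) = 1579508/(-2257540) = 1579508*(-1/2257540) = -394877/564385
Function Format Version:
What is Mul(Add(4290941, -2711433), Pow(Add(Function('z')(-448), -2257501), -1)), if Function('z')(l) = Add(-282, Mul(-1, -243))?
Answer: Rational(-394877, 564385) ≈ -0.69966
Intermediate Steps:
Function('z')(l) = -39 (Function('z')(l) = Add(-282, 243) = -39)
Mul(Add(4290941, -2711433), Pow(Add(Function('z')(-448), -2257501), -1)) = Mul(Add(4290941, -2711433), Pow(Add(-39, -2257501), -1)) = Mul(1579508, Pow(-2257540, -1)) = Mul(1579508, Rational(-1, 2257540)) = Rational(-394877, 564385)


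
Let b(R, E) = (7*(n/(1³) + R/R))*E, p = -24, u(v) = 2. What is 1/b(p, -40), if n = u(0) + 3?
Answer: -1/1680 ≈ -0.00059524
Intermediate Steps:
n = 5 (n = 2 + 3 = 5)
b(R, E) = 42*E (b(R, E) = (7*(5/(1³) + R/R))*E = (7*(5/1 + 1))*E = (7*(5*1 + 1))*E = (7*(5 + 1))*E = (7*6)*E = 42*E)
1/b(p, -40) = 1/(42*(-40)) = 1/(-1680) = -1/1680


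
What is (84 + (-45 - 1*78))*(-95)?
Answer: 3705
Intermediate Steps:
(84 + (-45 - 1*78))*(-95) = (84 + (-45 - 78))*(-95) = (84 - 123)*(-95) = -39*(-95) = 3705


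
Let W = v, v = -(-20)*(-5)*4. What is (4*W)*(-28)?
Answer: 44800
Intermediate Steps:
v = -400 (v = -5*20*4 = -100*4 = -400)
W = -400
(4*W)*(-28) = (4*(-400))*(-28) = -1600*(-28) = 44800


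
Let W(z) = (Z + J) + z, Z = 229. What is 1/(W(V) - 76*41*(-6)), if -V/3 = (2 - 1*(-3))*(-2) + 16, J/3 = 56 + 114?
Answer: 1/19417 ≈ 5.1501e-5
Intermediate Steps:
J = 510 (J = 3*(56 + 114) = 3*170 = 510)
V = -18 (V = -3*((2 - 1*(-3))*(-2) + 16) = -3*((2 + 3)*(-2) + 16) = -3*(5*(-2) + 16) = -3*(-10 + 16) = -3*6 = -18)
W(z) = 739 + z (W(z) = (229 + 510) + z = 739 + z)
1/(W(V) - 76*41*(-6)) = 1/((739 - 18) - 76*41*(-6)) = 1/(721 - 3116*(-6)) = 1/(721 + 18696) = 1/19417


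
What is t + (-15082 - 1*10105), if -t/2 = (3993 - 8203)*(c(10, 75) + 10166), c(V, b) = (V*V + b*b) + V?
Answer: 133861233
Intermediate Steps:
c(V, b) = V + V² + b² (c(V, b) = (V² + b²) + V = V + V² + b²)
t = 133886420 (t = -2*(3993 - 8203)*((10 + 10² + 75²) + 10166) = -(-8420)*((10 + 100 + 5625) + 10166) = -(-8420)*(5735 + 10166) = -(-8420)*15901 = -2*(-66943210) = 133886420)
t + (-15082 - 1*10105) = 133886420 + (-15082 - 1*10105) = 133886420 + (-15082 - 10105) = 133886420 - 25187 = 133861233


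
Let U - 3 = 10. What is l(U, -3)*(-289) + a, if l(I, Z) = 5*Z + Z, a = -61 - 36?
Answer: 5105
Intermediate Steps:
a = -97
U = 13 (U = 3 + 10 = 13)
l(I, Z) = 6*Z
l(U, -3)*(-289) + a = (6*(-3))*(-289) - 97 = -18*(-289) - 97 = 5202 - 97 = 5105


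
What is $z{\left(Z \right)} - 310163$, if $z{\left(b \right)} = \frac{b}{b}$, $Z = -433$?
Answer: $-310162$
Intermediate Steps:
$z{\left(b \right)} = 1$
$z{\left(Z \right)} - 310163 = 1 - 310163 = -310162$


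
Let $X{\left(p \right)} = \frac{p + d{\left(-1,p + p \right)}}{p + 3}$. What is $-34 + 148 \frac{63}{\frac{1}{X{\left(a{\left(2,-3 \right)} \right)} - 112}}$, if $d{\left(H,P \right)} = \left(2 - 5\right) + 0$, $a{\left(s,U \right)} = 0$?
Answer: $-1053646$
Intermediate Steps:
$d{\left(H,P \right)} = -3$ ($d{\left(H,P \right)} = -3 + 0 = -3$)
$X{\left(p \right)} = \frac{-3 + p}{3 + p}$ ($X{\left(p \right)} = \frac{p - 3}{p + 3} = \frac{-3 + p}{3 + p}$)
$-34 + 148 \frac{63}{\frac{1}{X{\left(a{\left(2,-3 \right)} \right)} - 112}} = -34 + 148 \frac{63}{\frac{1}{\frac{-3 + 0}{3 + 0} - 112}} = -34 + 148 \frac{63}{\frac{1}{\frac{1}{3} \left(-3\right) - 112}} = -34 + 148 \frac{63}{\frac{1}{-1 - 112}} = -34 + 148 \frac{63}{\frac{1}{-113}} = -34 + 148 \frac{63}{- \frac{1}{113}} = -34 + 148 \cdot 63 \left(-113\right) = -34 + 148 \left(-7119\right) = -34 - 1053612 = -1053646$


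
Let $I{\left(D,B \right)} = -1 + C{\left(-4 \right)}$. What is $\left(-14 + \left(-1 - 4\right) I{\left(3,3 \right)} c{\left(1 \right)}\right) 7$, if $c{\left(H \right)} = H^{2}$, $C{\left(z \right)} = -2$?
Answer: $7$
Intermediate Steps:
$I{\left(D,B \right)} = -3$ ($I{\left(D,B \right)} = -1 - 2 = -3$)
$\left(-14 + \left(-1 - 4\right) I{\left(3,3 \right)} c{\left(1 \right)}\right) 7 = \left(-14 + \left(-1 - 4\right) \left(-3\right) 1^{2}\right) 7 = \left(-14 + \left(-5\right) \left(-3\right) 1\right) 7 = \left(-14 + 15 \cdot 1\right) 7 = \left(-14 + 15\right) 7 = 1 \cdot 7 = 7$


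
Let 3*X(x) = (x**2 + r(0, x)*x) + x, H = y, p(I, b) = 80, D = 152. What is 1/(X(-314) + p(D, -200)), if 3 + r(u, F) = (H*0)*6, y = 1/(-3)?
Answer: 3/99464 ≈ 3.0162e-5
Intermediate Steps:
y = -1/3 (y = 1*(-1/3) = -1/3 ≈ -0.33333)
H = -1/3 ≈ -0.33333
r(u, F) = -3 (r(u, F) = -3 - 1/3*0*6 = -3 + 0*6 = -3 + 0 = -3)
X(x) = -2*x/3 + x**2/3 (X(x) = ((x**2 - 3*x) + x)/3 = (x**2 - 2*x)/3 = -2*x/3 + x**2/3)
1/(X(-314) + p(D, -200)) = 1/((1/3)*(-314)*(-2 - 314) + 80) = 1/((1/3)*(-314)*(-316) + 80) = 1/(99224/3 + 80) = 1/(99464/3) = 3/99464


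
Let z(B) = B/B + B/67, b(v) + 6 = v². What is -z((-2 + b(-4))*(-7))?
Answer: -11/67 ≈ -0.16418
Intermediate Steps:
b(v) = -6 + v²
z(B) = 1 + B/67 (z(B) = 1 + B*(1/67) = 1 + B/67)
-z((-2 + b(-4))*(-7)) = -(1 + ((-2 + (-6 + (-4)²))*(-7))/67) = -(1 + ((-2 + (-6 + 16))*(-7))/67) = -(1 + ((-2 + 10)*(-7))/67) = -(1 + (8*(-7))/67) = -(1 + (1/67)*(-56)) = -(1 - 56/67) = -1*11/67 = -11/67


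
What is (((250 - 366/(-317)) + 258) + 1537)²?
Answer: 420722174161/100489 ≈ 4.1867e+6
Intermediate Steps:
(((250 - 366/(-317)) + 258) + 1537)² = (((250 - 366*(-1/317)) + 258) + 1537)² = (((250 + 366/317) + 258) + 1537)² = ((79616/317 + 258) + 1537)² = (161402/317 + 1537)² = (648631/317)² = 420722174161/100489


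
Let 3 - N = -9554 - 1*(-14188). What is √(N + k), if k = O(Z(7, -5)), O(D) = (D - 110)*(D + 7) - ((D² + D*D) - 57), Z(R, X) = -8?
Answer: 2*I*√1146 ≈ 67.705*I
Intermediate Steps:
N = -4631 (N = 3 - (-9554 - 1*(-14188)) = 3 - (-9554 + 14188) = 3 - 1*4634 = 3 - 4634 = -4631)
O(D) = 57 - 2*D² + (-110 + D)*(7 + D) (O(D) = (-110 + D)*(7 + D) - ((D² + D²) - 57) = (-110 + D)*(7 + D) - (2*D² - 57) = (-110 + D)*(7 + D) - (-57 + 2*D²) = (-110 + D)*(7 + D) + (57 - 2*D²) = 57 - 2*D² + (-110 + D)*(7 + D))
k = 47 (k = -713 - 1*(-8)² - 103*(-8) = -713 - 1*64 + 824 = -713 - 64 + 824 = 47)
√(N + k) = √(-4631 + 47) = √(-4584) = 2*I*√1146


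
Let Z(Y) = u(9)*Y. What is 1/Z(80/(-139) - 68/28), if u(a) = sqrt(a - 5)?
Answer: -973/5846 ≈ -0.16644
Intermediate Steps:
u(a) = sqrt(-5 + a)
Z(Y) = 2*Y (Z(Y) = sqrt(-5 + 9)*Y = sqrt(4)*Y = 2*Y)
1/Z(80/(-139) - 68/28) = 1/(2*(80/(-139) - 68/28)) = 1/(2*(80*(-1/139) - 68*1/28)) = 1/(2*(-80/139 - 17/7)) = 1/(2*(-2923/973)) = 1/(-5846/973) = -973/5846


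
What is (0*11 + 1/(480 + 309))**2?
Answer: 1/622521 ≈ 1.6064e-6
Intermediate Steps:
(0*11 + 1/(480 + 309))**2 = (0 + 1/789)**2 = (1/789)**2 = 1/622521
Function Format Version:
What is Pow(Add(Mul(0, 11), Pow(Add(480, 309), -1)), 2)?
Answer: Rational(1, 622521) ≈ 1.6064e-6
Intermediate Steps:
Pow(Add(Mul(0, 11), Pow(Add(480, 309), -1)), 2) = Pow(Add(0, Pow(789, -1)), 2) = Pow(Add(0, Rational(1, 789)), 2) = Pow(Rational(1, 789), 2) = Rational(1, 622521)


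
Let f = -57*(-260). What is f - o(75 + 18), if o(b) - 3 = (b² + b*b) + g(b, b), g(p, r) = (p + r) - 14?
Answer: -2653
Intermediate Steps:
g(p, r) = -14 + p + r
f = 14820
o(b) = -11 + 2*b + 2*b² (o(b) = 3 + ((b² + b*b) + (-14 + b + b)) = 3 + ((b² + b²) + (-14 + 2*b)) = 3 + (2*b² + (-14 + 2*b)) = 3 + (-14 + 2*b + 2*b²) = -11 + 2*b + 2*b²)
f - o(75 + 18) = 14820 - (-11 + 2*(75 + 18) + 2*(75 + 18)²) = 14820 - (-11 + 2*93 + 2*93²) = 14820 - (-11 + 186 + 2*8649) = 14820 - (-11 + 186 + 17298) = 14820 - 1*17473 = 14820 - 17473 = -2653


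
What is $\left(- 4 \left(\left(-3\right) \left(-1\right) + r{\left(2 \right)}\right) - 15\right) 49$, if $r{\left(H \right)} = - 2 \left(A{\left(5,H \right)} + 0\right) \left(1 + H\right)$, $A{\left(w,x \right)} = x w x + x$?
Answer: $24549$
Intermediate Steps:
$A{\left(w,x \right)} = x + w x^{2}$ ($A{\left(w,x \right)} = w x x + x = w x^{2} + x = x + w x^{2}$)
$r{\left(H \right)} = - 2 H \left(1 + H\right) \left(1 + 5 H\right)$ ($r{\left(H \right)} = - 2 \left(H \left(1 + 5 H\right) + 0\right) \left(1 + H\right) = - 2 H \left(1 + 5 H\right) \left(1 + H\right) = - 2 H \left(1 + H\right) \left(1 + 5 H\right)$)
$\left(- 4 \left(\left(-3\right) \left(-1\right) + r{\left(2 \right)}\right) - 15\right) 49 = \left(- 4 \left(\left(-3\right) \left(-1\right) - 4 \left(1 + 2\right) \left(1 + 5 \cdot 2\right)\right) - 15\right) 49 = \left(- 4 \left(3 - 4 \cdot 3 \left(1 + 10\right)\right) - 15\right) 49 = \left(- 4 \left(3 - 4 \cdot 3 \cdot 11\right) - 15\right) 49 = \left(- 4 \left(3 - 132\right) - 15\right) 49 = \left(\left(-4\right) \left(-129\right) - 15\right) 49 = \left(516 - 15\right) 49 = 501 \cdot 49 = 24549$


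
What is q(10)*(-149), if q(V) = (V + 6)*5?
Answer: -11920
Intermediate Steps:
q(V) = 30 + 5*V (q(V) = (6 + V)*5 = 30 + 5*V)
q(10)*(-149) = (30 + 5*10)*(-149) = (30 + 50)*(-149) = 80*(-149) = -11920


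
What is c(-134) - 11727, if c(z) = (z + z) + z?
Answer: -12129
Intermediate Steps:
c(z) = 3*z (c(z) = 2*z + z = 3*z)
c(-134) - 11727 = 3*(-134) - 11727 = -402 - 11727 = -12129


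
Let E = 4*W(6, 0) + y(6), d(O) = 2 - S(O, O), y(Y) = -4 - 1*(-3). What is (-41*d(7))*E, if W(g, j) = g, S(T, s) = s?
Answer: 4715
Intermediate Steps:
y(Y) = -1 (y(Y) = -4 + 3 = -1)
d(O) = 2 - O
E = 23 (E = 4*6 - 1 = 24 - 1 = 23)
(-41*d(7))*E = -41*(2 - 1*7)*23 = -41*(2 - 7)*23 = -41*(-5)*23 = 205*23 = 4715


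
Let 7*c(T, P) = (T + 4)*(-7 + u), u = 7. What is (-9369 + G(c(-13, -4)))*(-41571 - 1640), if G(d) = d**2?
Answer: 404843859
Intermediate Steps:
c(T, P) = 0 (c(T, P) = ((T + 4)*(-7 + 7))/7 = ((4 + T)*0)/7 = (1/7)*0 = 0)
(-9369 + G(c(-13, -4)))*(-41571 - 1640) = (-9369 + 0**2)*(-41571 - 1640) = (-9369 + 0)*(-43211) = -9369*(-43211) = 404843859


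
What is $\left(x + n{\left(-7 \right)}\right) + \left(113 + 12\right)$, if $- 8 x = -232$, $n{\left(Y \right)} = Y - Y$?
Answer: $154$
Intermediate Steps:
$n{\left(Y \right)} = 0$
$x = 29$ ($x = \left(- \frac{1}{8}\right) \left(-232\right) = 29$)
$\left(x + n{\left(-7 \right)}\right) + \left(113 + 12\right) = \left(29 + 0\right) + \left(113 + 12\right) = 29 + 125 = 154$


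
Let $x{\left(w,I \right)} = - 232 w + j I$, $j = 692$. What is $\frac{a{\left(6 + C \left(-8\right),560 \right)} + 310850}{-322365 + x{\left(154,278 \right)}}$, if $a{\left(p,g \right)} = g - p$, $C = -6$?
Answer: $- \frac{311356}{165717} \approx -1.8788$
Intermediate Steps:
$x{\left(w,I \right)} = - 232 w + 692 I$
$\frac{a{\left(6 + C \left(-8\right),560 \right)} + 310850}{-322365 + x{\left(154,278 \right)}} = \frac{\left(560 - \left(6 - -48\right)\right) + 310850}{-322365 + \left(\left(-232\right) 154 + 692 \cdot 278\right)} = \frac{\left(560 - \left(6 + 48\right)\right) + 310850}{-322365 + \left(-35728 + 192376\right)} = \frac{\left(560 - 54\right) + 310850}{-322365 + 156648} = \frac{\left(560 - 54\right) + 310850}{-165717} = \left(506 + 310850\right) \left(- \frac{1}{165717}\right) = 311356 \left(- \frac{1}{165717}\right) = - \frac{311356}{165717}$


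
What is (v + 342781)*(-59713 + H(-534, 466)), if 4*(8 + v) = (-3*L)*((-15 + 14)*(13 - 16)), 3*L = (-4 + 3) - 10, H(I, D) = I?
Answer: -82606167875/4 ≈ -2.0652e+10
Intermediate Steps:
L = -11/3 (L = ((-4 + 3) - 10)/3 = (-1 - 10)/3 = (⅓)*(-11) = -11/3 ≈ -3.6667)
v = ¼ (v = -8 + ((-3*(-11/3))*((-15 + 14)*(13 - 16)))/4 = -8 + (11*(-1*(-3)))/4 = -8 + (11*3)/4 = -8 + (¼)*33 = -8 + 33/4 = ¼ ≈ 0.25000)
(v + 342781)*(-59713 + H(-534, 466)) = (¼ + 342781)*(-59713 - 534) = (1371125/4)*(-60247) = -82606167875/4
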